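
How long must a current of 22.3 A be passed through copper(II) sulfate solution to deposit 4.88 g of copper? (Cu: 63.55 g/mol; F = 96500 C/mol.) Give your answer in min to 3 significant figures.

n(Cu) = 4.88 / 63.55 = 0.07679 mol
Cu²⁺ + 2e⁻ → Cu, so n(e⁻) = 2 × 0.07679 = 0.1536 mol
Q = 0.1536 × 96500 = 14820 C
t = Q / I = 14820 / 22.3 = 664.6 s = 11.1 min

11.1 min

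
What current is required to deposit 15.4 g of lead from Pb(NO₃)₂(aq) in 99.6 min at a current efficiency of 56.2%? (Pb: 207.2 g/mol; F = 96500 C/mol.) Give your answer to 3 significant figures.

4.27 A

n(Pb) = 15.4 / 207.2 = 0.07432 mol
Pb²⁺ + 2e⁻ → Pb, so n(e⁻) = 2 × 0.07432 = 0.1486 mol
Q = 0.1486 × 96500 / 0.562 = 25520 C
I = Q / t = 25520 / 5976 s = 4.27 A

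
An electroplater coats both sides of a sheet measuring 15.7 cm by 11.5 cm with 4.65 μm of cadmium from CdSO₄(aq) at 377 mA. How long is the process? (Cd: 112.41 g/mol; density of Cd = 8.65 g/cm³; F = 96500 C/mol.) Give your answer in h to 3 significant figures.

Plated area = 2 × 15.7 × 11.5 = 361.1 cm²
Volume = 361.1 × 4.65×10⁻⁴ cm = 0.1679 cm³
m(Cd) = 0.1679 × 8.65 = 1.452 g
n(Cd) = 1.452 / 112.41 = 0.01292 mol; n(e⁻) = 2 × 0.01292 = 0.02584 mol
Q = 0.02584 × 96500 = 2494 C
t = 2494 / 0.377 = 6615 s = 1.84 h

1.84 h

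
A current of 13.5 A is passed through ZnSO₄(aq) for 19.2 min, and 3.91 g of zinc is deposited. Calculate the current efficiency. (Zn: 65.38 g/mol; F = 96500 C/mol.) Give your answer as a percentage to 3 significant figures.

74.2%

Q = 13.5 × 1152 = 15550 C
n(e⁻) = 15550 / 96500 = 0.1611 mol
Zn²⁺ + 2e⁻ → Zn, so theoretical n(Zn) = 0.08055 mol → 5.266 g
Efficiency = 3.91 / 5.266 = 0.7425 = 74.2%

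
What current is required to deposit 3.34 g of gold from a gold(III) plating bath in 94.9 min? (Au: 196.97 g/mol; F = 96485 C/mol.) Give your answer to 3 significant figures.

n(Au) = 3.34 / 196.97 = 0.01696 mol
Au³⁺ + 3e⁻ → Au, so n(e⁻) = 3 × 0.01696 = 0.05088 mol
Q = 0.05088 × 96485 = 4909 C
I = Q / t = 4909 / 5694 s = 0.862 A

0.862 A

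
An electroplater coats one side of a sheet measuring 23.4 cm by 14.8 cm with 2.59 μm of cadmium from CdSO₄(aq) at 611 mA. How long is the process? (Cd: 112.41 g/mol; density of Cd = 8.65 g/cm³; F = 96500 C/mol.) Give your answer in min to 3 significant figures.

36.3 min

Plated area = 23.4 × 14.8 = 346.3 cm²
Volume = 346.3 × 2.59×10⁻⁴ cm = 0.08969 cm³
m(Cd) = 0.08969 × 8.65 = 0.7758 g
n(Cd) = 0.7758 / 112.41 = 0.006902 mol; n(e⁻) = 2 × 0.006902 = 0.01380 mol
Q = 0.01380 × 96500 = 1332 C
t = 1332 / 0.611 = 2180 s = 36.3 min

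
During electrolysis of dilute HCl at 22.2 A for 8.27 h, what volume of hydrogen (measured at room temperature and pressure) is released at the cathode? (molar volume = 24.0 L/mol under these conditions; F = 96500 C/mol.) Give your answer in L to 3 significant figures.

82.2 L

Q = It = 22.2 × 29772 = 6.609×10^5 C
n(e⁻) = Q/F = 6.609×10^5/96500 = 6.849 mol
2H⁺ + 2e⁻ → H₂, so n(H₂) = 6.849 / 2 = 3.425 mol
V = 3.425 × 24.0 = 82.20 L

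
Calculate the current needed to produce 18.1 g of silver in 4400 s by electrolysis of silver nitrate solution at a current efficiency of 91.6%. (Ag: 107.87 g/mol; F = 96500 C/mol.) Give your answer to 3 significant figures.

n(Ag) = 18.1 / 107.87 = 0.1678 mol
Ag⁺ + e⁻ → Ag, so n(e⁻) = 0.1678 mol
Q = 0.1678 × 96500 / 0.916 = 17680 C
I = Q / t = 17680 / 4400 s = 4.02 A

4.02 A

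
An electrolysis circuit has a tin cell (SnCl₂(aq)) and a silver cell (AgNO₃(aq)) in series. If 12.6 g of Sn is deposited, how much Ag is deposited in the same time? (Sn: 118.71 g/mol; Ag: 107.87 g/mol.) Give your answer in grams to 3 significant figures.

n(Sn) = 12.6 / 118.71 = 0.1061 mol
Sn²⁺ + 2e⁻ → Sn, so n(e⁻) = 2 × 0.1061 = 0.2122 mol
Same current for the same time ⇒ same n(e⁻) = 0.2122 mol in both cells.
Ag⁺ + e⁻ → Ag, so n(Ag) = 0.2122 mol
m(Ag) = 0.2122 × 107.87 = 22.9 g

22.9 g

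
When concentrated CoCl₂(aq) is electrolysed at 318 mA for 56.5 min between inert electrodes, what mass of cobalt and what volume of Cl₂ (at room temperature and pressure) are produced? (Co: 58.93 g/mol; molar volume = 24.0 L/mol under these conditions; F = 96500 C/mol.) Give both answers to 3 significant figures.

Q = 0.318 × 3390 = 1078 C; n(e⁻) = 1078 / 96500 = 0.01117 mol
Cathode: Co²⁺ + 2e⁻ → Co → n(Co) = 0.01117/2 = 0.005585 mol → 0.329 g
Anode: 2Cl⁻ → Cl₂ + 2e⁻ → n(Cl₂) = 0.01117/2 = 0.005585 mol → 0.134 L

0.329 g Co; 0.134 L Cl₂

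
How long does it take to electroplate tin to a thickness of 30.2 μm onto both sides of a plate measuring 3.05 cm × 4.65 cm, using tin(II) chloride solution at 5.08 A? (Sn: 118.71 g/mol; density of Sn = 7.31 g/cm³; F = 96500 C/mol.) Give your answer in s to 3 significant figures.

200 s

Plated area = 2 × 3.05 × 4.65 = 28.37 cm²
Volume = 28.37 × 30.2×10⁻⁴ cm = 0.08568 cm³
m(Sn) = 0.08568 × 7.31 = 0.6263 g
n(Sn) = 0.6263 / 118.71 = 0.005276 mol; n(e⁻) = 2 × 0.005276 = 0.01055 mol
Q = 0.01055 × 96500 = 1018 C
t = 1018 / 5.08 = 200.4 s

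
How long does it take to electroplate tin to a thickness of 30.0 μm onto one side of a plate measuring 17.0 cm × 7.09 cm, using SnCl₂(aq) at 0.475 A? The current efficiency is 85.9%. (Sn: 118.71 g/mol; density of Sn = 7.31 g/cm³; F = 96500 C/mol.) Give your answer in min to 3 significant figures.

Plated area = 17.0 × 7.09 = 120.5 cm²
Volume = 120.5 × 30.0×10⁻⁴ cm = 0.3615 cm³
m(Sn) = 0.3615 × 7.31 = 2.643 g
n(Sn) = 2.643 / 118.71 = 0.02226 mol; n(e⁻) = 2 × 0.02226 = 0.04452 mol
Q = 0.04452 × 96500 / 0.859 = 5001 C
t = 5001 / 0.475 = 10530 s = 176 min

176 min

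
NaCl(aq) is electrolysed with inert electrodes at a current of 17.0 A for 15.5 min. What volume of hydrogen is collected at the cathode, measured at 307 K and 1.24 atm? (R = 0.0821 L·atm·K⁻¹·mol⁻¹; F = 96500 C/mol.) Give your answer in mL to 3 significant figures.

1670 mL

Q = It = 17.0 × 930 = 15810 C
n(e⁻) = 15810 / 96500 = 0.1638 mol
2H⁺ + 2e⁻ → H₂, so n(H₂) = 0.1638 / 2 = 0.08190 mol
V = nRT/P = 0.08190 × 0.0821 × 307 / 1.24 = 1.665 L
= 1670 mL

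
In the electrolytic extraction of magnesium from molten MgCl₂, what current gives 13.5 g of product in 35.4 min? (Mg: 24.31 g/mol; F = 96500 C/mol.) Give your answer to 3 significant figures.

50.5 A

n(Mg) = 13.5 / 24.31 = 0.5553 mol
Mg²⁺ + 2e⁻ → Mg, so n(e⁻) = 2 × 0.5553 = 1.111 mol
Q = 1.111 × 96500 = 1.072×10^5 C
I = Q / t = 1.072×10^5 / 2124 s = 50.5 A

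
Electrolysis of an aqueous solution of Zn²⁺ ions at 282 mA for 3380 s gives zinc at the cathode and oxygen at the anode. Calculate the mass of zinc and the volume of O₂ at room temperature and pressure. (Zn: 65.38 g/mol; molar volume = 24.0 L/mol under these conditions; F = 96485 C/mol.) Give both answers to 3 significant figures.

Q = 0.282 × 3380 = 953.2 C; n(e⁻) = 953.2 / 96485 = 0.009879 mol
Cathode: Zn²⁺ + 2e⁻ → Zn → n(Zn) = 0.009879/2 = 0.004940 mol → 0.323 g
Anode: 2H₂O → O₂ + 4H⁺ + 4e⁻ → n(O₂) = 0.009879/4 = 0.002470 mol → 0.0593 L

0.323 g Zn; 0.0593 L O₂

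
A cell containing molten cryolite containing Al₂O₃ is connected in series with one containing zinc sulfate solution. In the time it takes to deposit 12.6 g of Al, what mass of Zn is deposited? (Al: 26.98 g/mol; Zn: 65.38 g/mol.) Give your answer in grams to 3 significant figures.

n(Al) = 12.6 / 26.98 = 0.4670 mol
Al³⁺ + 3e⁻ → Al, so n(e⁻) = 3 × 0.4670 = 1.401 mol
Same current for the same time ⇒ same n(e⁻) = 1.401 mol in both cells.
Zn²⁺ + 2e⁻ → Zn, so n(Zn) = 1.401 / 2 = 0.7005 mol
m(Zn) = 0.7005 × 65.38 = 45.8 g

45.8 g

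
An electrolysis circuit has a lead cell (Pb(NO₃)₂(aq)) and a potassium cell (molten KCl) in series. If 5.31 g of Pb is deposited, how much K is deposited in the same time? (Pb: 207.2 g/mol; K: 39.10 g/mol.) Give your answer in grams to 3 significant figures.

2.00 g

n(Pb) = 5.31 / 207.2 = 0.02563 mol
Pb²⁺ + 2e⁻ → Pb, so n(e⁻) = 2 × 0.02563 = 0.05126 mol
Same current for the same time ⇒ same n(e⁻) = 0.05126 mol in both cells.
K⁺ + e⁻ → K, so n(K) = 0.05126 mol
m(K) = 0.05126 × 39.10 = 2.00 g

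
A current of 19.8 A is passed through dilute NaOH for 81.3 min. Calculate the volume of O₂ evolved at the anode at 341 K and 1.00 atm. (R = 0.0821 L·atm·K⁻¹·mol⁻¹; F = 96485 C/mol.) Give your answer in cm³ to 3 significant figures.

7010 cm³

Q = 19.8 A × 4878 s = 96580 C
n(e⁻) = 96580 / 96485 = 1.001 mol
2H₂O → O₂ + 4H⁺ + 4e⁻, so n(O₂) = 1.001 / 4 = 0.2503 mol
V = nRT/P = 0.2503 × 0.0821 × 341 / 1.00 = 7.007 L
= 7010 cm³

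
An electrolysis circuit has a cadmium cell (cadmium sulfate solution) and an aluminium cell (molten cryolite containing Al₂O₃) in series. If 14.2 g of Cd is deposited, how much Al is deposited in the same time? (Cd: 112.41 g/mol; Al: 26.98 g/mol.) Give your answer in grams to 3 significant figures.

2.27 g

n(Cd) = 14.2 / 112.41 = 0.1263 mol
Cd²⁺ + 2e⁻ → Cd, so n(e⁻) = 2 × 0.1263 = 0.2526 mol
Same current for the same time ⇒ same n(e⁻) = 0.2526 mol in both cells.
Al³⁺ + 3e⁻ → Al, so n(Al) = 0.2526 / 3 = 0.08420 mol
m(Al) = 0.08420 × 26.98 = 2.27 g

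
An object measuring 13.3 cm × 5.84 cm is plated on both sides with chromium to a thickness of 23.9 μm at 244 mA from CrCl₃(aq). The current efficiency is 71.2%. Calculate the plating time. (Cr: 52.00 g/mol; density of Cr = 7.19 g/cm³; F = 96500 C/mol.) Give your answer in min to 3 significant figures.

Plated area = 2 × 13.3 × 5.84 = 155.3 cm²
Volume = 155.3 × 23.9×10⁻⁴ cm = 0.3712 cm³
m(Cr) = 0.3712 × 7.19 = 2.669 g
n(Cr) = 2.669 / 52.00 = 0.05133 mol; n(e⁻) = 3 × 0.05133 = 0.1540 mol
Q = 0.1540 × 96500 / 0.712 = 20870 C
t = 20870 / 0.244 = 85530 s = 1430 min

1430 min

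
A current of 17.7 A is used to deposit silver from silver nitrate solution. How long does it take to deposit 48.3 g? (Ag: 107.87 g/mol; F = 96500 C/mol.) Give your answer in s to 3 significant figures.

n(Ag) = 48.3 / 107.87 = 0.4478 mol
Ag⁺ + e⁻ → Ag, so n(e⁻) = 0.4478 mol
Q = 0.4478 × 96500 = 43210 C
t = Q / I = 43210 / 17.7 = 2441 s

2440 s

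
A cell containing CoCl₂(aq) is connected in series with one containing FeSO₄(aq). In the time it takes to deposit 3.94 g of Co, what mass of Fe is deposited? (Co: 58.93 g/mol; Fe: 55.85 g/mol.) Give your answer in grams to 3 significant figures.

n(Co) = 3.94 / 58.93 = 0.06686 mol
Co²⁺ + 2e⁻ → Co, so n(e⁻) = 2 × 0.06686 = 0.1337 mol
In series, the same 0.1337 mol of electrons flows through the second cell.
Fe²⁺ + 2e⁻ → Fe, so n(Fe) = 0.1337 / 2 = 0.06685 mol
m(Fe) = 0.06685 × 55.85 = 3.73 g

3.73 g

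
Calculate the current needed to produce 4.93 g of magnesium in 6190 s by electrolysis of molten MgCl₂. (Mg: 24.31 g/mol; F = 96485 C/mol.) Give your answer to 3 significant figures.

n(Mg) = 4.93 / 24.31 = 0.2028 mol
Mg²⁺ + 2e⁻ → Mg, so n(e⁻) = 2 × 0.2028 = 0.4056 mol
Q = 0.4056 × 96485 = 39130 C
I = Q / t = 39130 / 6190 s = 6.32 A

6.32 A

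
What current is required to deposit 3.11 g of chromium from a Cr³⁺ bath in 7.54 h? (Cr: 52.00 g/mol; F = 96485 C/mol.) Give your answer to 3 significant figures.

0.638 A

n(Cr) = 3.11 / 52.00 = 0.05981 mol
Cr³⁺ + 3e⁻ → Cr, so n(e⁻) = 3 × 0.05981 = 0.1794 mol
Q = 0.1794 × 96485 = 17310 C
I = Q / t = 17310 / 27144 s = 0.638 A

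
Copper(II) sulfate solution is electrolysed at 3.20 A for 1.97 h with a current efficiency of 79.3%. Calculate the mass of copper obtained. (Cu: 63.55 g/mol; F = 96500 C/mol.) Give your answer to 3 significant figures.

5.93 g

Q = 3.20 × 7092 = 22690 C
n(e⁻) = 22690 / 96500 = 0.2351 mol
Cu²⁺ + 2e⁻ → Cu, so theoretical m(Cu) = 0.1176 × 63.55 = 7.473 g
Actual mass = 79.3% × 7.473 = 5.93 g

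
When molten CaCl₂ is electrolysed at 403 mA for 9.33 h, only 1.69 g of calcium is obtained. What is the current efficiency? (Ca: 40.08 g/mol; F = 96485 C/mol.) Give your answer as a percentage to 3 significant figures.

60.1%

Q = 0.403 × 33588 = 13540 C
n(e⁻) = 13540 / 96485 = 0.1403 mol
Ca²⁺ + 2e⁻ → Ca, so theoretical n(Ca) = 0.07015 mol → 2.812 g
Efficiency = 1.69 / 2.812 = 0.6010 = 60.1%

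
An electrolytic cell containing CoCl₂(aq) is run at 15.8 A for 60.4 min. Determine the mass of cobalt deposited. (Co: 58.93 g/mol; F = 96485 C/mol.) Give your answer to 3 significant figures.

17.5 g

Charge passed = 15.8 × 3624 = 57260 C
n(e⁻) = Q/F = 57260/96485 = 0.5935 mol
Co²⁺ + 2e⁻ → Co, so n(Co) = 0.5935 / 2 = 0.2968 mol
m = 0.2968 × 58.93 = 17.5 g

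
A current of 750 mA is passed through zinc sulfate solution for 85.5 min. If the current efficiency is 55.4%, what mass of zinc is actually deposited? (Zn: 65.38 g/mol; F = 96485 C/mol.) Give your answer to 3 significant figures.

Q = 0.750 × 5130 = 3848 C
n(e⁻) = 3848 / 96485 = 0.03988 mol
Zn²⁺ + 2e⁻ → Zn, so theoretical m(Zn) = 0.01994 × 65.38 = 1.304 g
Actual mass = 55.4% × 1.304 = 0.722 g

0.722 g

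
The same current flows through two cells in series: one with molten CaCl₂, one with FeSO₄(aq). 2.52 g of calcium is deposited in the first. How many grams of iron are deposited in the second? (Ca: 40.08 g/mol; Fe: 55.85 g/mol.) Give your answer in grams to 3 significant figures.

n(Ca) = 2.52 / 40.08 = 0.06287 mol
Ca²⁺ + 2e⁻ → Ca, so n(e⁻) = 2 × 0.06287 = 0.1257 mol
Since the cells are in series, n(e⁻) in the Fe cell is also 0.1257 mol.
Fe²⁺ + 2e⁻ → Fe, so n(Fe) = 0.1257 / 2 = 0.06285 mol
m(Fe) = 0.06285 × 55.85 = 3.51 g

3.51 g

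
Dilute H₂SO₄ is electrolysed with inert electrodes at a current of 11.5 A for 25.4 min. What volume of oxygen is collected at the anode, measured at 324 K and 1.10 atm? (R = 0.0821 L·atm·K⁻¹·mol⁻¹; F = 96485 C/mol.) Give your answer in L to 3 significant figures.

Q = 11.5 A × 1524 s = 17530 C
Moles of electrons = 17530 / 96485 = 0.1817 mol
2H₂O → O₂ + 4H⁺ + 4e⁻, so n(O₂) = 0.1817 / 4 = 0.04543 mol
V = nRT/P = 0.04543 × 0.0821 × 324 / 1.10 = 1.099 L

1.10 L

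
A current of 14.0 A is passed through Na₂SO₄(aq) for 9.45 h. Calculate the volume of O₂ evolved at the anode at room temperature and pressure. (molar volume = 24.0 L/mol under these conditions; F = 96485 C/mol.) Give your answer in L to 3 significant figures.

29.6 L

Q = It = 14.0 × 34020 = 4.763×10^5 C
n(e⁻) = 4.763×10^5 / 96485 = 4.937 mol
2H₂O → O₂ + 4H⁺ + 4e⁻, so n(O₂) = 4.937 / 4 = 1.234 mol
V = 1.234 × 24.0 = 29.62 L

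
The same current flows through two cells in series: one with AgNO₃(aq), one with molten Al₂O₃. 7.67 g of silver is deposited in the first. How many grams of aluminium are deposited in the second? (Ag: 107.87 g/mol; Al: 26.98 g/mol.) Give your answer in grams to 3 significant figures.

n(Ag) = 7.67 / 107.87 = 0.07110 mol
Ag⁺ + e⁻ → Ag, so n(e⁻) = 0.07110 mol
Since the cells are in series, n(e⁻) in the Al cell is also 0.07110 mol.
Al³⁺ + 3e⁻ → Al, so n(Al) = 0.07110 / 3 = 0.02370 mol
m(Al) = 0.02370 × 26.98 = 0.639 g

0.639 g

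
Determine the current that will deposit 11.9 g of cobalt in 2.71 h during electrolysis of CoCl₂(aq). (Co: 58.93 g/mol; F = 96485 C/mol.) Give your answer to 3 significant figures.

n(Co) = 11.9 / 58.93 = 0.2019 mol
Co²⁺ + 2e⁻ → Co, so n(e⁻) = 2 × 0.2019 = 0.4038 mol
Q = 0.4038 × 96485 = 38960 C
I = Q / t = 38960 / 9756 s = 3.99 A

3.99 A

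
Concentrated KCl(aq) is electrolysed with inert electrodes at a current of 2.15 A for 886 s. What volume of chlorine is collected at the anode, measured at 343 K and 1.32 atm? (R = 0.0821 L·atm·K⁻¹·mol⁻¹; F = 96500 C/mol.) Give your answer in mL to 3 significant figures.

Q = 2.15 A × 886 s = 1905 C
n(e⁻) = 1905 / 96500 = 0.01974 mol
2Cl⁻ → Cl₂ + 2e⁻, so n(Cl₂) = 0.01974 / 2 = 0.009870 mol
V = nRT/P = 0.009870 × 0.0821 × 343 / 1.32 = 0.2106 L
= 211 mL

211 mL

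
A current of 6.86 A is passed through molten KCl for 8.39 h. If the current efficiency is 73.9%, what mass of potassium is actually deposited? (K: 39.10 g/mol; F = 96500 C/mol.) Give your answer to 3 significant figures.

62.0 g

Q = 6.86 × 30204 = 2.072×10^5 C
n(e⁻) = 2.072×10^5 / 96500 = 2.147 mol
K⁺ + e⁻ → K, so theoretical m(K) = 2.147 × 39.10 = 83.95 g
Actual mass = 73.9% × 83.95 = 62.0 g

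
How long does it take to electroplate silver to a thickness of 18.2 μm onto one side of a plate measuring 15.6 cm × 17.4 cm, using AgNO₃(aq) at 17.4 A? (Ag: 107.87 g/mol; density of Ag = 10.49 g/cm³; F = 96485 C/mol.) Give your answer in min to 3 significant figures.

4.44 min

Plated area = 15.6 × 17.4 = 271.4 cm²
Volume = 271.4 × 18.2×10⁻⁴ cm = 0.4939 cm³
m(Ag) = 0.4939 × 10.49 = 5.181 g
n(Ag) = 5.181 / 107.87 = 0.04803 mol; n(e⁻) = 0.04803 mol
Q = 0.04803 × 96485 = 4634 C
t = 4634 / 17.4 = 266.3 s = 4.44 min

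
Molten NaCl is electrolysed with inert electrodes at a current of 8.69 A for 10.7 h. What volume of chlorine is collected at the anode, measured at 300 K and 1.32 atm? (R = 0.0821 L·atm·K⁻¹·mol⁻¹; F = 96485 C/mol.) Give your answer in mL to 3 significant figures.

32400 mL

Charge passed = 8.69 × 38520 = 3.347×10^5 C
n(e⁻) = Q/F = 3.347×10^5/96485 = 3.469 mol
2Cl⁻ → Cl₂ + 2e⁻, so n(Cl₂) = 3.469 / 2 = 1.735 mol
V = nRT/P = 1.735 × 0.0821 × 300 / 1.32 = 32.37 L
= 32400 mL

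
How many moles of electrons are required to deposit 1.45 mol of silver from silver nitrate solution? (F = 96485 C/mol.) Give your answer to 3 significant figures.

1.45 mol

Ag⁺ + e⁻ → Ag, so n(e⁻) = 1 × 1.45 = 1.450 mol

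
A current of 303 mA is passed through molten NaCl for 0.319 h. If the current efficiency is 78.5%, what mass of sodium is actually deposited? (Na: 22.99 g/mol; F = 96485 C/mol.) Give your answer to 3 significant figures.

0.0651 g

Q = 0.303 × 1148.4 = 348.0 C
n(e⁻) = 348.0 / 96485 = 0.003607 mol
Na⁺ + e⁻ → Na, so theoretical m(Na) = 0.003607 × 22.99 = 0.08292 g
Actual mass = 78.5% × 0.08292 = 0.0651 g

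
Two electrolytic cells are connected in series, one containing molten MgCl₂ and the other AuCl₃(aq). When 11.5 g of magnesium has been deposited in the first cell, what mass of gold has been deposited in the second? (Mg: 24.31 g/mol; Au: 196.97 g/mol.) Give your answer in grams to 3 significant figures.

n(Mg) = 11.5 / 24.31 = 0.4731 mol
Mg²⁺ + 2e⁻ → Mg, so n(e⁻) = 2 × 0.4731 = 0.9462 mol
In series, the same 0.9462 mol of electrons flows through the second cell.
Au³⁺ + 3e⁻ → Au, so n(Au) = 0.9462 / 3 = 0.3154 mol
m(Au) = 0.3154 × 196.97 = 62.1 g

62.1 g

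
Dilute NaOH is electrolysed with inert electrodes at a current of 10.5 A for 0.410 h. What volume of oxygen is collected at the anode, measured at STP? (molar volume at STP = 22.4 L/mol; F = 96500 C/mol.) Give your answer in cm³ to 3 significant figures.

899 cm³

Q = It = 10.5 × 1476 = 15500 C
Moles of electrons = 15500 / 96500 = 0.1606 mol
2H₂O → O₂ + 4H⁺ + 4e⁻, so n(O₂) = 0.1606 / 4 = 0.04015 mol
V = 0.04015 × 22.4 = 0.8994 L
= 899 cm³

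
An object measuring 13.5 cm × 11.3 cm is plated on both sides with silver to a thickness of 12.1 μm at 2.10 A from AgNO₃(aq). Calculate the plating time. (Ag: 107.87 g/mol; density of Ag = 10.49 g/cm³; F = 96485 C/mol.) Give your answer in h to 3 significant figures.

0.458 h

Plated area = 2 × 13.5 × 11.3 = 305.1 cm²
Volume = 305.1 × 12.1×10⁻⁴ cm = 0.3692 cm³
m(Ag) = 0.3692 × 10.49 = 3.873 g
n(Ag) = 3.873 / 107.87 = 0.03590 mol; n(e⁻) = 0.03590 mol
Q = 0.03590 × 96485 = 3464 C
t = 3464 / 2.10 = 1650 s = 0.458 h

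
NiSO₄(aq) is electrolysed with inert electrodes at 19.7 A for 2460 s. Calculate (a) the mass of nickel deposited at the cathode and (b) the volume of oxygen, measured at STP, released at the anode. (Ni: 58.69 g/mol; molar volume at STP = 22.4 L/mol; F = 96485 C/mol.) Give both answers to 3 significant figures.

14.7 g Ni; 2.81 L O₂

Q = 19.7 × 2460 = 48460 C; n(e⁻) = 48460 / 96485 = 0.5023 mol
Cathode: Ni²⁺ + 2e⁻ → Ni → n(Ni) = 0.5023/2 = 0.2512 mol → 14.7 g
Anode: 2H₂O → O₂ + 4H⁺ + 4e⁻ → n(O₂) = 0.5023/4 = 0.1256 mol → 2.81 L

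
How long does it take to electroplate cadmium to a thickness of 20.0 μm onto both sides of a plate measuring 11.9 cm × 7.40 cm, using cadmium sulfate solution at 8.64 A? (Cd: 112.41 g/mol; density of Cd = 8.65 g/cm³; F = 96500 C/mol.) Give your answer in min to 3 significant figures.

Plated area = 2 × 11.9 × 7.40 = 176.1 cm²
Volume = 176.1 × 20.0×10⁻⁴ cm = 0.3522 cm³
m(Cd) = 0.3522 × 8.65 = 3.047 g
n(Cd) = 3.047 / 112.41 = 0.02711 mol; n(e⁻) = 2 × 0.02711 = 0.05422 mol
Q = 0.05422 × 96500 = 5232 C
t = 5232 / 8.64 = 605.6 s = 10.1 min

10.1 min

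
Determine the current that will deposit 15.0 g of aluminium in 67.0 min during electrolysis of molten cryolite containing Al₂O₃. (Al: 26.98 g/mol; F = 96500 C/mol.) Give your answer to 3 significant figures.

40.0 A

n(Al) = 15.0 / 26.98 = 0.5560 mol
Al³⁺ + 3e⁻ → Al, so n(e⁻) = 3 × 0.5560 = 1.668 mol
Q = 1.668 × 96500 = 1.610×10^5 C
I = Q / t = 1.610×10^5 / 4020 s = 40.0 A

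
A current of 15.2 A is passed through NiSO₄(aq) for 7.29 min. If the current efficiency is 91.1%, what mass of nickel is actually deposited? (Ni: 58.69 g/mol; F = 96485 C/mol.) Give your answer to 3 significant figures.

1.84 g

Q = 15.2 × 437.4 = 6648 C
n(e⁻) = 6648 / 96485 = 0.06890 mol
Ni²⁺ + 2e⁻ → Ni, so theoretical m(Ni) = 0.03445 × 58.69 = 2.022 g
Actual mass = 91.1% × 2.022 = 1.84 g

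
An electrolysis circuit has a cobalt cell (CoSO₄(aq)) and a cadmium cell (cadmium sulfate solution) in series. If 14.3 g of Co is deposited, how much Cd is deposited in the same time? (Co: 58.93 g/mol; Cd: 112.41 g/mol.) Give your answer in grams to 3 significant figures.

n(Co) = 14.3 / 58.93 = 0.2427 mol
Co²⁺ + 2e⁻ → Co, so n(e⁻) = 2 × 0.2427 = 0.4854 mol
The cells are in series, so the same charge (and hence the same n(e⁻) = 0.4854 mol) passes through both.
Cd²⁺ + 2e⁻ → Cd, so n(Cd) = 0.4854 / 2 = 0.2427 mol
m(Cd) = 0.2427 × 112.41 = 27.3 g

27.3 g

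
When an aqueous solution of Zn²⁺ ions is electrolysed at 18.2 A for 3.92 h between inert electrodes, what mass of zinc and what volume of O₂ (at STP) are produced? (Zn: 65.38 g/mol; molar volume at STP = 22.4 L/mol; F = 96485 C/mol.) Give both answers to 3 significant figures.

87.0 g Zn; 14.9 L O₂

Q = 18.2 × 14112 = 2.568×10^5 C; n(e⁻) = 2.568×10^5 / 96485 = 2.662 mol
Cathode: Zn²⁺ + 2e⁻ → Zn → n(Zn) = 2.662/2 = 1.331 mol → 87.0 g
Anode: 2H₂O → O₂ + 4H⁺ + 4e⁻ → n(O₂) = 2.662/4 = 0.6655 mol → 14.9 L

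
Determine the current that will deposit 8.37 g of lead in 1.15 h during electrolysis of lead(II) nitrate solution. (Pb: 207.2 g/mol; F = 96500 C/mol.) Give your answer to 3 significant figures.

n(Pb) = 8.37 / 207.2 = 0.04040 mol
Pb²⁺ + 2e⁻ → Pb, so n(e⁻) = 2 × 0.04040 = 0.08080 mol
Q = 0.08080 × 96500 = 7797 C
I = Q / t = 7797 / 4140 s = 1.88 A

1.88 A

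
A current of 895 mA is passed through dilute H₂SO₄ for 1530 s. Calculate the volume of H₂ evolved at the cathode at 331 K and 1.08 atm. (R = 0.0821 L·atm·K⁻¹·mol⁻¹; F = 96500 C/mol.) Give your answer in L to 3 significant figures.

0.179 L

Charge passed = 0.895 × 1530 = 1369 C
n(e⁻) = Q/F = 1369/96500 = 0.01419 mol
2H⁺ + 2e⁻ → H₂, so n(H₂) = 0.01419 / 2 = 0.007095 mol
V = nRT/P = 0.007095 × 0.0821 × 331 / 1.08 = 0.1785 L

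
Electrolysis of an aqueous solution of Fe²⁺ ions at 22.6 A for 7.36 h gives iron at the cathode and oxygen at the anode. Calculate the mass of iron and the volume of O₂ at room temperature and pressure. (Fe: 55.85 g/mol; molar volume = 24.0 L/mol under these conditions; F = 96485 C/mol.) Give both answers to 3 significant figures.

173 g Fe; 37.2 L O₂

Q = 22.6 × 26496 = 5.988×10^5 C; n(e⁻) = 5.988×10^5 / 96485 = 6.206 mol
Cathode: Fe²⁺ + 2e⁻ → Fe → n(Fe) = 6.206/2 = 3.103 mol → 173 g
Anode: 2H₂O → O₂ + 4H⁺ + 4e⁻ → n(O₂) = 6.206/4 = 1.552 mol → 37.2 L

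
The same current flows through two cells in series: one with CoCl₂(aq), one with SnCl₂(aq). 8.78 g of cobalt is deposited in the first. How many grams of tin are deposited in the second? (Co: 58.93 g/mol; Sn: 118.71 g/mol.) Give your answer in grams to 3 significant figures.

17.7 g

n(Co) = 8.78 / 58.93 = 0.1490 mol
Co²⁺ + 2e⁻ → Co, so n(e⁻) = 2 × 0.1490 = 0.2980 mol
Same current for the same time ⇒ same n(e⁻) = 0.2980 mol in both cells.
Sn²⁺ + 2e⁻ → Sn, so n(Sn) = 0.2980 / 2 = 0.1490 mol
m(Sn) = 0.1490 × 118.71 = 17.7 g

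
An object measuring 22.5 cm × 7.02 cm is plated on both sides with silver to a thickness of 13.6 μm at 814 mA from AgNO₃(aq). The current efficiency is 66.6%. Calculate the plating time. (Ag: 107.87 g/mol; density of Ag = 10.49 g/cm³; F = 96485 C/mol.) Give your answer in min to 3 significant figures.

124 min

Plated area = 2 × 22.5 × 7.02 = 315.9 cm²
Volume = 315.9 × 13.6×10⁻⁴ cm = 0.4296 cm³
m(Ag) = 0.4296 × 10.49 = 4.507 g
n(Ag) = 4.507 / 107.87 = 0.04178 mol; n(e⁻) = 0.04178 mol
Q = 0.04178 × 96485 / 0.666 = 6053 C
t = 6053 / 0.814 = 7436 s = 124 min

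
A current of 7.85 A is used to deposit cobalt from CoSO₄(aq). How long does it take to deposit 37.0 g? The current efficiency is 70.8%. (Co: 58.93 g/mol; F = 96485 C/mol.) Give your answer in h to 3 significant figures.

n(Co) = 37.0 / 58.93 = 0.6279 mol
Co²⁺ + 2e⁻ → Co, so n(e⁻) = 2 × 0.6279 = 1.256 mol
Q = 1.256 × 96485 / 0.708 = 1.712×10^5 C
t = Q / I = 1.712×10^5 / 7.85 = 21810 s = 6.06 h

6.06 h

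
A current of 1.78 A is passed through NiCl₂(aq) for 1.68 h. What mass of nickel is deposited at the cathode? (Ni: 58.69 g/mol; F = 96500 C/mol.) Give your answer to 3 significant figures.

Q = It = 1.78 × 6048 = 10770 C
Moles of electrons = 10770 / 96500 = 0.1116 mol
Ni²⁺ + 2e⁻ → Ni, so n(Ni) = 0.1116 / 2 = 0.05580 mol
m = 0.05580 × 58.69 = 3.27 g

3.27 g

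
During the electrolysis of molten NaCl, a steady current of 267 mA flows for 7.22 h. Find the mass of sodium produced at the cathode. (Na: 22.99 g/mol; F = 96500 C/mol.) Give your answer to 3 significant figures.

1.65 g

Charge passed = 0.267 × 25992 = 6940 C
n(e⁻) = Q/F = 6940/96500 = 0.07192 mol
Na⁺ + e⁻ → Na, so n(Na) = 0.07192 mol
m = 0.07192 × 22.99 = 1.65 g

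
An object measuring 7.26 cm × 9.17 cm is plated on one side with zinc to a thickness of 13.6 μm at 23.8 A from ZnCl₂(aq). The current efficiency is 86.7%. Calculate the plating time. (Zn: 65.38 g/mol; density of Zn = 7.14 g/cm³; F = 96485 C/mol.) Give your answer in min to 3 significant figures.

1.54 min

Plated area = 7.26 × 9.17 = 66.57 cm²
Volume = 66.57 × 13.6×10⁻⁴ cm = 0.09054 cm³
m(Zn) = 0.09054 × 7.14 = 0.6465 g
n(Zn) = 0.6465 / 65.38 = 0.009888 mol; n(e⁻) = 2 × 0.009888 = 0.01978 mol
Q = 0.01978 × 96485 / 0.867 = 2201 C
t = 2201 / 23.8 = 92.48 s = 1.54 min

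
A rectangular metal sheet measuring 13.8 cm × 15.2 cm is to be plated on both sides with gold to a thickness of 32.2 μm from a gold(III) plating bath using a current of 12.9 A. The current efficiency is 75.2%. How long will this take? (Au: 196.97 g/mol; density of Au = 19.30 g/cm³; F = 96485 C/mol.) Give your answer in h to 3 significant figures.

1.10 h

Plated area = 2 × 13.8 × 15.2 = 419.5 cm²
Volume = 419.5 × 32.2×10⁻⁴ cm = 1.351 cm³
m(Au) = 1.351 × 19.30 = 26.07 g
n(Au) = 26.07 / 196.97 = 0.1324 mol; n(e⁻) = 3 × 0.1324 = 0.3972 mol
Q = 0.3972 × 96485 / 0.752 = 50960 C
t = 50960 / 12.9 = 3950 s = 1.10 h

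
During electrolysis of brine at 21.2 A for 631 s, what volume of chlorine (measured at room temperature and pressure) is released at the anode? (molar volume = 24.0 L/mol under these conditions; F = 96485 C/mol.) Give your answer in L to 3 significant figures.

Q = It = 21.2 × 631 = 13380 C
n(e⁻) = 13380 / 96485 = 0.1387 mol
2Cl⁻ → Cl₂ + 2e⁻, so n(Cl₂) = 0.1387 / 2 = 0.06935 mol
V = 0.06935 × 24.0 = 1.664 L

1.66 L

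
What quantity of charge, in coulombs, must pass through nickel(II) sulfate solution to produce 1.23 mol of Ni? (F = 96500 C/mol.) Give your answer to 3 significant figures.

Ni²⁺ + 2e⁻ → Ni, so n(e⁻) = 2 × 1.23 = 2.460 mol
Q = 2.460 × 96500 = 2.374×10^5 C

2.37×10^5 C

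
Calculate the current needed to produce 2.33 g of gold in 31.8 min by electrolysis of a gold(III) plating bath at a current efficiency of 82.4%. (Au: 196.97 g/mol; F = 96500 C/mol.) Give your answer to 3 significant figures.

2.18 A

n(Au) = 2.33 / 196.97 = 0.01183 mol
Au³⁺ + 3e⁻ → Au, so n(e⁻) = 3 × 0.01183 = 0.03549 mol
Q = 0.03549 × 96500 / 0.824 = 4156 C
I = Q / t = 4156 / 1908 s = 2.18 A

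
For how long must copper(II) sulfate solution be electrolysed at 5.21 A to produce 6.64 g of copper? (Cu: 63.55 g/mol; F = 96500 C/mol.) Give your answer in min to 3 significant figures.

64.5 min

n(Cu) = 6.64 / 63.55 = 0.1045 mol
Cu²⁺ + 2e⁻ → Cu, so n(e⁻) = 2 × 0.1045 = 0.2090 mol
Q = 0.2090 × 96500 = 20170 C
t = Q / I = 20170 / 5.21 = 3871 s = 64.5 min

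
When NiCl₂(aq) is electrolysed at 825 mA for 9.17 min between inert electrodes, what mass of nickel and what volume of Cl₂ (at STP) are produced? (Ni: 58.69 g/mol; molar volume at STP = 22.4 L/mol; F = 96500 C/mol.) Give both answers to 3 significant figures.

0.138 g Ni; 0.0527 L Cl₂

Q = 0.825 × 550.2 = 453.9 C; n(e⁻) = 453.9 / 96500 = 0.004704 mol
Cathode: Ni²⁺ + 2e⁻ → Ni → n(Ni) = 0.004704/2 = 0.002352 mol → 0.138 g
Anode: 2Cl⁻ → Cl₂ + 2e⁻ → n(Cl₂) = 0.004704/2 = 0.002352 mol → 0.0527 L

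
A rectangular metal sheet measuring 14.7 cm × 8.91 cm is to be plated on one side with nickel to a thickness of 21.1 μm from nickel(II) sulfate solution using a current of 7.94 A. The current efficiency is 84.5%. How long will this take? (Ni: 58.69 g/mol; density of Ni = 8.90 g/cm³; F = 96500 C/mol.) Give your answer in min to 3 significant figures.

Plated area = 14.7 × 8.91 = 131.0 cm²
Volume = 131.0 × 21.1×10⁻⁴ cm = 0.2764 cm³
m(Ni) = 0.2764 × 8.90 = 2.460 g
n(Ni) = 2.460 / 58.69 = 0.04192 mol; n(e⁻) = 2 × 0.04192 = 0.08384 mol
Q = 0.08384 × 96500 / 0.845 = 9575 C
t = 9575 / 7.94 = 1206 s = 20.1 min

20.1 min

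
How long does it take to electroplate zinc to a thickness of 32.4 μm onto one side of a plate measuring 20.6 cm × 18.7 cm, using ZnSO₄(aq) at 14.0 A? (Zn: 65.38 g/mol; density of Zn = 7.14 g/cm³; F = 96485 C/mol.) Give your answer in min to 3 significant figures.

31.3 min

Plated area = 20.6 × 18.7 = 385.2 cm²
Volume = 385.2 × 32.4×10⁻⁴ cm = 1.248 cm³
m(Zn) = 1.248 × 7.14 = 8.911 g
n(Zn) = 8.911 / 65.38 = 0.1363 mol; n(e⁻) = 2 × 0.1363 = 0.2726 mol
Q = 0.2726 × 96485 = 26300 C
t = 26300 / 14.0 = 1879 s = 31.3 min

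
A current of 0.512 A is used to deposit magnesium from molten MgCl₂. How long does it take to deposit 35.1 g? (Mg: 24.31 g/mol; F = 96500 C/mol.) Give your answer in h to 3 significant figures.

151 h

n(Mg) = 35.1 / 24.31 = 1.444 mol
Mg²⁺ + 2e⁻ → Mg, so n(e⁻) = 2 × 1.444 = 2.888 mol
Q = 2.888 × 96500 = 2.787×10^5 C
t = Q / I = 2.787×10^5 / 0.512 = 5.443×10^5 s = 151 h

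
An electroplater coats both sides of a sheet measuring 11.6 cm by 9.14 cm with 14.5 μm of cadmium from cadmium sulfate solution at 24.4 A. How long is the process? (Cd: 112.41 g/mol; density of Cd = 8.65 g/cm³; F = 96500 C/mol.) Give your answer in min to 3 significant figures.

Plated area = 2 × 11.6 × 9.14 = 212.0 cm²
Volume = 212.0 × 14.5×10⁻⁴ cm = 0.3074 cm³
m(Cd) = 0.3074 × 8.65 = 2.659 g
n(Cd) = 2.659 / 112.41 = 0.02365 mol; n(e⁻) = 2 × 0.02365 = 0.04730 mol
Q = 0.04730 × 96500 = 4564 C
t = 4564 / 24.4 = 187.0 s = 3.12 min

3.12 min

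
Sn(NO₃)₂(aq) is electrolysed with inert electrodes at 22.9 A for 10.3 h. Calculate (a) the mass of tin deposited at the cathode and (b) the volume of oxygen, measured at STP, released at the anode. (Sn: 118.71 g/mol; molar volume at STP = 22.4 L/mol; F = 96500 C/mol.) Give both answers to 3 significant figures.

Q = 22.9 × 37080 = 8.491×10^5 C; n(e⁻) = 8.491×10^5 / 96500 = 8.799 mol
Cathode: Sn²⁺ + 2e⁻ → Sn → n(Sn) = 8.799/2 = 4.400 mol → 522 g
Anode: 2H₂O → O₂ + 4H⁺ + 4e⁻ → n(O₂) = 8.799/4 = 2.200 mol → 49.3 L

522 g Sn; 49.3 L O₂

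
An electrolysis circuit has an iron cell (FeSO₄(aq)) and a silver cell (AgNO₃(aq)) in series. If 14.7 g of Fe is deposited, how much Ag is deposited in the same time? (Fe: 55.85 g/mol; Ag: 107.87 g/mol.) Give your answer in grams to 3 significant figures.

n(Fe) = 14.7 / 55.85 = 0.2632 mol
Fe²⁺ + 2e⁻ → Fe, so n(e⁻) = 2 × 0.2632 = 0.5264 mol
The cells are in series, so the same charge (and hence the same n(e⁻) = 0.5264 mol) passes through both.
Ag⁺ + e⁻ → Ag, so n(Ag) = 0.5264 mol
m(Ag) = 0.5264 × 107.87 = 56.8 g

56.8 g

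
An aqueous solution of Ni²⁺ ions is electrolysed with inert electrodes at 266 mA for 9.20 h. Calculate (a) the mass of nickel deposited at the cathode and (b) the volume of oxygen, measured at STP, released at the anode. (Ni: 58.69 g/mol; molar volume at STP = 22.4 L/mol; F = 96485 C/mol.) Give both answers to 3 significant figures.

2.68 g Ni; 0.511 L O₂

Q = 0.266 × 33120 = 8810 C; n(e⁻) = 8810 / 96485 = 0.09131 mol
Cathode: Ni²⁺ + 2e⁻ → Ni → n(Ni) = 0.09131/2 = 0.04566 mol → 2.68 g
Anode: 2H₂O → O₂ + 4H⁺ + 4e⁻ → n(O₂) = 0.09131/4 = 0.02283 mol → 0.511 L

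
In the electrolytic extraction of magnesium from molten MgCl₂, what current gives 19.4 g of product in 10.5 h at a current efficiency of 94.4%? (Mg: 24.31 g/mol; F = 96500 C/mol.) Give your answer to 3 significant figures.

n(Mg) = 19.4 / 24.31 = 0.7980 mol
Mg²⁺ + 2e⁻ → Mg, so n(e⁻) = 2 × 0.7980 = 1.596 mol
Q = 1.596 × 96500 / 0.944 = 1.632×10^5 C
I = Q / t = 1.632×10^5 / 37800 s = 4.32 A

4.32 A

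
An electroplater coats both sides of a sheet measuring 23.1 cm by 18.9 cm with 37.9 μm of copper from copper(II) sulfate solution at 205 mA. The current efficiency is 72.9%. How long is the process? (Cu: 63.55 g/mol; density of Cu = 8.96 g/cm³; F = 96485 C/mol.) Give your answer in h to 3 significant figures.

Plated area = 2 × 23.1 × 18.9 = 873.2 cm²
Volume = 873.2 × 37.9×10⁻⁴ cm = 3.309 cm³
m(Cu) = 3.309 × 8.96 = 29.65 g
n(Cu) = 29.65 / 63.55 = 0.4666 mol; n(e⁻) = 2 × 0.4666 = 0.9332 mol
Q = 0.9332 × 96485 / 0.729 = 1.235×10^5 C
t = 1.235×10^5 / 0.205 = 6.024×10^5 s = 167 h

167 h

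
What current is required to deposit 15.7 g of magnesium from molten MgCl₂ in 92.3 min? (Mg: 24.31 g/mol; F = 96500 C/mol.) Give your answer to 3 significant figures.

22.5 A

n(Mg) = 15.7 / 24.31 = 0.6458 mol
Mg²⁺ + 2e⁻ → Mg, so n(e⁻) = 2 × 0.6458 = 1.292 mol
Q = 1.292 × 96500 = 1.247×10^5 C
I = Q / t = 1.247×10^5 / 5538 s = 22.5 A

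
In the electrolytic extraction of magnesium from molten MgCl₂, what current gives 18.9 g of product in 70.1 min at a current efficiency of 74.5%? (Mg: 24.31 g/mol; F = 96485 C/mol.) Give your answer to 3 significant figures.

n(Mg) = 18.9 / 24.31 = 0.7775 mol
Mg²⁺ + 2e⁻ → Mg, so n(e⁻) = 2 × 0.7775 = 1.555 mol
Q = 1.555 × 96485 / 0.745 = 2.014×10^5 C
I = Q / t = 2.014×10^5 / 4206 s = 47.9 A

47.9 A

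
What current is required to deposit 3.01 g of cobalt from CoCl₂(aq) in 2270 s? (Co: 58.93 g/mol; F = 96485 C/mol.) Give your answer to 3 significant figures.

n(Co) = 3.01 / 58.93 = 0.05108 mol
Co²⁺ + 2e⁻ → Co, so n(e⁻) = 2 × 0.05108 = 0.1022 mol
Q = 0.1022 × 96485 = 9861 C
I = Q / t = 9861 / 2270 s = 4.34 A

4.34 A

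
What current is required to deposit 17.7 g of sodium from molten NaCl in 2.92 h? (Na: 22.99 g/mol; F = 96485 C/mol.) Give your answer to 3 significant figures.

7.07 A

n(Na) = 17.7 / 22.99 = 0.7699 mol
Na⁺ + e⁻ → Na, so n(e⁻) = 0.7699 mol
Q = 0.7699 × 96485 = 74280 C
I = Q / t = 74280 / 10512 s = 7.07 A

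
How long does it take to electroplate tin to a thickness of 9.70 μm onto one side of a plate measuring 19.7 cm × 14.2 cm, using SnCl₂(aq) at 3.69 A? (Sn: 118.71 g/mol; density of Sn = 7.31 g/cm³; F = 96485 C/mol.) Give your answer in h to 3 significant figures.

Plated area = 19.7 × 14.2 = 279.7 cm²
Volume = 279.7 × 9.70×10⁻⁴ cm = 0.2713 cm³
m(Sn) = 0.2713 × 7.31 = 1.983 g
n(Sn) = 1.983 / 118.71 = 0.01670 mol; n(e⁻) = 2 × 0.01670 = 0.03340 mol
Q = 0.03340 × 96485 = 3223 C
t = 3223 / 3.69 = 873.4 s = 0.243 h

0.243 h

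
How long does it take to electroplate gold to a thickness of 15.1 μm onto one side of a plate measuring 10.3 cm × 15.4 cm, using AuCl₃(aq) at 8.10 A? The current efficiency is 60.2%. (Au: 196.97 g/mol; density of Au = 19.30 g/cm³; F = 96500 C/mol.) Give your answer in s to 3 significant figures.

Plated area = 10.3 × 15.4 = 158.6 cm²
Volume = 158.6 × 15.1×10⁻⁴ cm = 0.2395 cm³
m(Au) = 0.2395 × 19.30 = 4.622 g
n(Au) = 4.622 / 196.97 = 0.02347 mol; n(e⁻) = 3 × 0.02347 = 0.07041 mol
Q = 0.07041 × 96500 / 0.602 = 11290 C
t = 11290 / 8.10 = 1394 s

1390 s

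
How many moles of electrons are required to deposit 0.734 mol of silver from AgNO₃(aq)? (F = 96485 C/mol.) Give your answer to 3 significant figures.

Ag⁺ + e⁻ → Ag, so n(e⁻) = 1 × 0.734 = 0.7340 mol

0.734 mol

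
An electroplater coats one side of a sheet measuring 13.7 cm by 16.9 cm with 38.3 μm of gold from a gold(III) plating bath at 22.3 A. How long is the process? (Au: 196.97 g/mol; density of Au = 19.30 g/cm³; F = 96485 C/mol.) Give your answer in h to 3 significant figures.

Plated area = 13.7 × 16.9 = 231.5 cm²
Volume = 231.5 × 38.3×10⁻⁴ cm = 0.8866 cm³
m(Au) = 0.8866 × 19.30 = 17.11 g
n(Au) = 17.11 / 196.97 = 0.08687 mol; n(e⁻) = 3 × 0.08687 = 0.2606 mol
Q = 0.2606 × 96485 = 25140 C
t = 25140 / 22.3 = 1127 s = 0.313 h

0.313 h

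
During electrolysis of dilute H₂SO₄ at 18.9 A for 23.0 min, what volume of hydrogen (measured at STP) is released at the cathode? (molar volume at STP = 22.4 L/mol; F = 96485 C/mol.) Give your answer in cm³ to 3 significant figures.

Charge passed = 18.9 × 1380 = 26080 C
Moles of electrons = 26080 / 96485 = 0.2703 mol
2H⁺ + 2e⁻ → H₂, so n(H₂) = 0.2703 / 2 = 0.1352 mol
V = 0.1352 × 22.4 = 3.028 L
= 3030 cm³

3030 cm³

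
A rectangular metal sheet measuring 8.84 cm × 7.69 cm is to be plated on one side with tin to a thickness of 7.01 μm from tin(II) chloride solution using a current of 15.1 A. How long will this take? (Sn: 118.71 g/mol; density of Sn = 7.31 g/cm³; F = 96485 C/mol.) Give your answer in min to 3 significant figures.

Plated area = 8.84 × 7.69 = 67.98 cm²
Volume = 67.98 × 7.01×10⁻⁴ cm = 0.04765 cm³
m(Sn) = 0.04765 × 7.31 = 0.3483 g
n(Sn) = 0.3483 / 118.71 = 0.002934 mol; n(e⁻) = 2 × 0.002934 = 0.005868 mol
Q = 0.005868 × 96485 = 566.2 C
t = 566.2 / 15.1 = 37.50 s = 0.625 min

0.625 min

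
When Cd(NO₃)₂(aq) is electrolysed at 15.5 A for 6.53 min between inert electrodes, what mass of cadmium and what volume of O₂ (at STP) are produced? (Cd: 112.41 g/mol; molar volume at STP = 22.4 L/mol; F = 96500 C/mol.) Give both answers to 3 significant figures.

3.54 g Cd; 0.352 L O₂

Q = 15.5 × 391.8 = 6073 C; n(e⁻) = 6073 / 96500 = 0.06293 mol
Cathode: Cd²⁺ + 2e⁻ → Cd → n(Cd) = 0.06293/2 = 0.03147 mol → 3.54 g
Anode: 2H₂O → O₂ + 4H⁺ + 4e⁻ → n(O₂) = 0.06293/4 = 0.01573 mol → 0.352 L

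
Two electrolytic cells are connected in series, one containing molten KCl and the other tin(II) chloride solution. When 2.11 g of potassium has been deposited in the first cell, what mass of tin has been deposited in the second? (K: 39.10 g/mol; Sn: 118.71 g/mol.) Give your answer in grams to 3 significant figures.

n(K) = 2.11 / 39.10 = 0.05396 mol
K⁺ + e⁻ → K, so n(e⁻) = 0.05396 mol
In series, the same 0.05396 mol of electrons flows through the second cell.
Sn²⁺ + 2e⁻ → Sn, so n(Sn) = 0.05396 / 2 = 0.02698 mol
m(Sn) = 0.02698 × 118.71 = 3.20 g

3.20 g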